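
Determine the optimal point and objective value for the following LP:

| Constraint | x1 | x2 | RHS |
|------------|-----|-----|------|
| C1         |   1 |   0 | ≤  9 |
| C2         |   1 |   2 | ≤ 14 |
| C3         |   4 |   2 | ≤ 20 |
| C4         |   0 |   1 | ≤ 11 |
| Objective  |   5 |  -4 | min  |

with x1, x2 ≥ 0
Each vertex is the intersection of two constraint boundaries that also satisfies all remaining constraints:
  x1 = 0 and x2 = 0 → (0, 0)
  4x1 + 2x2 = 20 and x2 = 0 → (5, 0)
  x1 + 2x2 = 14 and 4x1 + 2x2 = 20 → (2, 6)
  x1 + 2x2 = 14 and x1 = 0 → (0, 7)

Evaluating z = 5x1 - 4x2 at each vertex:
  (0, 0): z = 0
  (5, 0): z = 25
  (2, 6): z = -14
  (0, 7): z = -28

The minimum is at (0, 7) with z = -28.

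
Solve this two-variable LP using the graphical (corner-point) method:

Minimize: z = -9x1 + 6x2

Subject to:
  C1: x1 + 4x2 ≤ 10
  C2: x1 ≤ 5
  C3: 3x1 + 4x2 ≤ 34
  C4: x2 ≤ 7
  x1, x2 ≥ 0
Each vertex is the intersection of two constraint boundaries that also satisfies all remaining constraints:
  x1 = 0 and x2 = 0 → (0, 0)
  x1 = 5 and x2 = 0 → (5, 0)
  x1 + 4x2 = 10 and x1 = 5 → (5, 1.25)
  x1 + 4x2 = 10 and x1 = 0 → (0, 2.5)

Evaluating z = -9x1 + 6x2 at each vertex:
  (0, 0): z = 0
  (5, 0): z = -45
  (5, 1.25): z = -37.5
  (0, 2.5): z = 15

The minimum is at (5, 0) with z = -45.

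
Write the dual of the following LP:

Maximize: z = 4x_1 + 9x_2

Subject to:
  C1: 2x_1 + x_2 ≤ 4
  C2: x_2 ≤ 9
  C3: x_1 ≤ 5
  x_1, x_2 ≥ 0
Minimize: z = 4y1 + 9y2 + 5y3

Subject to:
  C1: -2y1 - y3 ≤ -4
  C2: -y1 - y2 ≤ -9
  y1, y2, y3 ≥ 0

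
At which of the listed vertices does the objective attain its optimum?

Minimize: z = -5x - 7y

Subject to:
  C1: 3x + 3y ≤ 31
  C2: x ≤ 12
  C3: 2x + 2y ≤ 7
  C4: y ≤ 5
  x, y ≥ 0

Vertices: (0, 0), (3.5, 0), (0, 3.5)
Evaluating z = -5x - 7y at each vertex:
  (0, 0): z = 0
  (3.5, 0): z = -17.5
  (0, 3.5): z = -24.5

The smallest value is z = -24.5, attained at (0, 3.5).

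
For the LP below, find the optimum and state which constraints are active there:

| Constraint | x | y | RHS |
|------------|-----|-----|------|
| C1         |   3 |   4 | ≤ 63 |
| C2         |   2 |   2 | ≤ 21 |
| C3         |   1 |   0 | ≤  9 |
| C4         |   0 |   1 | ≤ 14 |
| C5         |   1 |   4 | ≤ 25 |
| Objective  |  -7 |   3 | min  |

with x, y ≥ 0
Optimal: x = 9, y = 0
Slack at optimum:
  C1: slack = 36
  C2: slack = 3
  C3: slack = 0 (binding)
  C4: slack = 14
  C5: slack = 16
  x ≥ 0: x = 9
  y ≥ 0: y = 0 (binding)
Binding constraints: C3, y ≥ 0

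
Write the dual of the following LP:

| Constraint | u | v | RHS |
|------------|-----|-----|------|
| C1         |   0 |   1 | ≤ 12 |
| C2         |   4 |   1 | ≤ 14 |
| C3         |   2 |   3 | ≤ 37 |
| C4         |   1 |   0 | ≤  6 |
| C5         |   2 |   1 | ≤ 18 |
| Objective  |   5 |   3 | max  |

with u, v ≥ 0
Minimize: z = 12y1 + 14y2 + 37y3 + 6y4 + 18y5

Subject to:
  C1: -4y2 - 2y3 - y4 - 2y5 ≤ -5
  C2: -y1 - y2 - 3y3 - y5 ≤ -3
  y1, y2, y3, y4, y5 ≥ 0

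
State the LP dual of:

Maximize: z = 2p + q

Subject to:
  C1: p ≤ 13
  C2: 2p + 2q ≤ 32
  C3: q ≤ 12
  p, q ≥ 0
Minimize: z = 13y1 + 32y2 + 12y3

Subject to:
  C1: -y1 - 2y2 ≤ -2
  C2: -2y2 - y3 ≤ -1
  y1, y2, y3 ≥ 0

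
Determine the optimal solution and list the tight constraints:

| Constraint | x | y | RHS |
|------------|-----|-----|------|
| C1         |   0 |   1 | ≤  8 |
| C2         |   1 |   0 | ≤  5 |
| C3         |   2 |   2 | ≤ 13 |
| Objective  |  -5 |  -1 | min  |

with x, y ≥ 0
Optimal: x = 5, y = 1.5
Binding: C2, C3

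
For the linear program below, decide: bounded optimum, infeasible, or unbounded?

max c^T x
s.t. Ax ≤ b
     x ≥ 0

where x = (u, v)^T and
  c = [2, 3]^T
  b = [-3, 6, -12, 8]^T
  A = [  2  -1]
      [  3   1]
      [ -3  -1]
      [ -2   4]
One constraint requires 3u + v ≤ 6, while the constraint -3u - v ≤ -12 is equivalent to 3u + v ≥ 12. Together they would need 12 ≤ 3u + v ≤ 6, which is impossible since 12 > 6. No point satisfies all constraints.

The feasible region is empty; the LP is infeasible.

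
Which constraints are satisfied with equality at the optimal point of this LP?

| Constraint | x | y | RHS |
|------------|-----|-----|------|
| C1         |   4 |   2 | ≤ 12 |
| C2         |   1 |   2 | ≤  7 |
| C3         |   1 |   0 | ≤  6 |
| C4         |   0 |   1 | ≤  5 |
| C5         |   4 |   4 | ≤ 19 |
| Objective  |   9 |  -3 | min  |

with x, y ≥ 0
Optimal: x = 0, y = 3.5
Slack at optimum:
  C1: slack = 5
  C2: slack = 0 (binding)
  C3: slack = 6
  C4: slack = 1.5
  C5: slack = 5
  x ≥ 0: x = 0 (binding)
  y ≥ 0: y = 3.5
Binding constraints: C2, x ≥ 0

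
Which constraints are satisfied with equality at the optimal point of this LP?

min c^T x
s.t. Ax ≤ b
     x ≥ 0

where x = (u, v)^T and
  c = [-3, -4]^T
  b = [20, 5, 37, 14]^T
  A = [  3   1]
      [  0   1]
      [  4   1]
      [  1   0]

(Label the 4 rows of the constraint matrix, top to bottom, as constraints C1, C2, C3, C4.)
Optimal: u = 5, v = 5
Slack at optimum:
  C1: slack = 0 (binding)
  C2: slack = 0 (binding)
  C3: slack = 12
  C4: slack = 9
  u ≥ 0: u = 5
  v ≥ 0: v = 5
Binding constraints: C1, C2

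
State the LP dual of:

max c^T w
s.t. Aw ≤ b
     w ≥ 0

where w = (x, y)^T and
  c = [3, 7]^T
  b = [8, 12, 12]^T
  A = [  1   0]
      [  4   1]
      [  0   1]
Minimize: z = 8y1 + 12y2 + 12y3

Subject to:
  C1: -y1 - 4y2 ≤ -3
  C2: -y2 - y3 ≤ -7
  y1, y2, y3 ≥ 0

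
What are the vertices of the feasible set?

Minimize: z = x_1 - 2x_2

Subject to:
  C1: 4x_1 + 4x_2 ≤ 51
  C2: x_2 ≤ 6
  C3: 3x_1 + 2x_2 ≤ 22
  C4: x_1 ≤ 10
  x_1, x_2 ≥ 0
Each vertex is the intersection of two constraint boundaries that also satisfies all remaining constraints:
  x_1 = 0 and x_2 = 0 → (0, 0)
  3x_1 + 2x_2 = 22 and x_2 = 0 → (7.333, 0)
  x_2 = 6 and 3x_1 + 2x_2 = 22 → (3.333, 6)
  x_2 = 6 and x_1 = 0 → (0, 6)

Vertices: (0, 0), (7.333, 0), (3.333, 6), (0, 6)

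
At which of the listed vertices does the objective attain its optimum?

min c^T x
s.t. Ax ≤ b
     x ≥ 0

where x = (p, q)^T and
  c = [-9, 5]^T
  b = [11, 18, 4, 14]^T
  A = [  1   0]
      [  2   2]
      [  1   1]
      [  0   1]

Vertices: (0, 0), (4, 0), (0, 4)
(4, 0) with z = -36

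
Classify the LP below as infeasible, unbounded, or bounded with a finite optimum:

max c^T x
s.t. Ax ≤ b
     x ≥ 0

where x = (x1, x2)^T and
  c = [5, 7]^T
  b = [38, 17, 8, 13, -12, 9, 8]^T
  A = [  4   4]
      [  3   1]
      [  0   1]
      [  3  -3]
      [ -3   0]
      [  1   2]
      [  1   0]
The point (5, 2) satisfies every constraint, so the LP is feasible; the constraints give x1 ≤ 8 and x2 ≤ 8, which with x1, x2 ≥ 0 keep the feasible region inside a bounded box. A feasible, bounded LP attains a finite optimum at a vertex.

Feasible with finite optimum z* = 39 at (5, 2).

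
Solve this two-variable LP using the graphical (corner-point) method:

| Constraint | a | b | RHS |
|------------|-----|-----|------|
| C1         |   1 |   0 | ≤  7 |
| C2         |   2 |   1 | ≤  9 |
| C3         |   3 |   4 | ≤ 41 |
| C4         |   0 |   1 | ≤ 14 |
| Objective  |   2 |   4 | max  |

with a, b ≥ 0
Each vertex is the intersection of two constraint boundaries that also satisfies all remaining constraints:
  a = 0 and b = 0 → (0, 0)
  2a + b = 9 and b = 0 → (4.5, 0)
  2a + b = 9 and a = 0 → (0, 9)

Evaluating z = 2a + 4b at each vertex:
  (0, 0): z = 0
  (4.5, 0): z = 9
  (0, 9): z = 36

The maximum is at (0, 9) with z = 36.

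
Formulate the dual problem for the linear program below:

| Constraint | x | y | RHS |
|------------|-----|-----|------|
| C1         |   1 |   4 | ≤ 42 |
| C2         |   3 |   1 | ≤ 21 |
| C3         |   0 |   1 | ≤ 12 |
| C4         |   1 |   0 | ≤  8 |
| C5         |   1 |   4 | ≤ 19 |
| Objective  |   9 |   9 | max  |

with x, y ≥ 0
Minimize: z = 42y1 + 21y2 + 12y3 + 8y4 + 19y5

Subject to:
  C1: -y1 - 3y2 - y4 - y5 ≤ -9
  C2: -4y1 - y2 - y3 - 4y5 ≤ -9
  y1, y2, y3, y4, y5 ≥ 0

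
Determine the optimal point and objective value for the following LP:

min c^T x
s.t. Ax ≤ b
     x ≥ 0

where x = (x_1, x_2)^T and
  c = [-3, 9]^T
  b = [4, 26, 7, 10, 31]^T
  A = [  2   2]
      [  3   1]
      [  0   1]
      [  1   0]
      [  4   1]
x_1 = 2, x_2 = 0, z = -6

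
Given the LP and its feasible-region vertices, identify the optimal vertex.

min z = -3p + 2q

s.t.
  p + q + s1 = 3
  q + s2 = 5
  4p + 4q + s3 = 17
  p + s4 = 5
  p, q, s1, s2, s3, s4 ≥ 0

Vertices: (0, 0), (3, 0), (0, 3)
Evaluating z = -3p + 2q at each vertex:
  (0, 0): z = 0
  (3, 0): z = -9
  (0, 3): z = 6

The smallest value is z = -9, attained at (3, 0).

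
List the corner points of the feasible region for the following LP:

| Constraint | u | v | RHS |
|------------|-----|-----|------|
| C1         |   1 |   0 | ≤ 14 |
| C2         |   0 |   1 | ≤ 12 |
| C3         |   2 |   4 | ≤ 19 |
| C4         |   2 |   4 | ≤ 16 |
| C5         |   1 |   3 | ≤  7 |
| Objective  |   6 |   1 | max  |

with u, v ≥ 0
Each vertex is the intersection of two constraint boundaries that also satisfies all remaining constraints:
  u = 0 and v = 0 → (0, 0)
  u + 3v = 7 and v = 0 → (7, 0)
  u + 3v = 7 and u = 0 → (0, 2.333)

Vertices: (0, 0), (7, 0), (0, 2.333)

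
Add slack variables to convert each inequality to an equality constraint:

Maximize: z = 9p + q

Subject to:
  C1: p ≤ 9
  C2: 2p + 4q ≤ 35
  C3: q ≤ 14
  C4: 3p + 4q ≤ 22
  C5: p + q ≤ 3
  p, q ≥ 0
max z = 9p + q

s.t.
  p + s1 = 9
  2p + 4q + s2 = 35
  q + s3 = 14
  3p + 4q + s4 = 22
  p + q + s5 = 3
  p, q, s1, s2, s3, s4, s5 ≥ 0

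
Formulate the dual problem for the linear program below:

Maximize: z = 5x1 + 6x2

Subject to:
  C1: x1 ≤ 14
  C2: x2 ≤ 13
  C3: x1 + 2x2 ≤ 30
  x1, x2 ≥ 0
Minimize: z = 14y1 + 13y2 + 30y3

Subject to:
  C1: -y1 - y3 ≤ -5
  C2: -y2 - 2y3 ≤ -6
  y1, y2, y3 ≥ 0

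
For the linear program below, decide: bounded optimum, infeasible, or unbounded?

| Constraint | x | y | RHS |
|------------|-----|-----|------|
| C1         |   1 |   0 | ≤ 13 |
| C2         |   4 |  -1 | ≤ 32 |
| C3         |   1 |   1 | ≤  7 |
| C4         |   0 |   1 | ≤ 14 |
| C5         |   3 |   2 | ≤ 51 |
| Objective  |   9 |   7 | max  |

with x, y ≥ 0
The point (7, 0) satisfies every constraint, so the LP is feasible; the constraints give x ≤ 13 and y ≤ 14, which with x, y ≥ 0 keep the feasible region inside a bounded box. A feasible, bounded LP attains a finite optimum at a vertex.

Evaluating z = 9x + 7y at each vertex:
  (0, 0): z = 0
  (7, 0): z = 63
  (0, 7): z = 49

Bounded optimum: z* = 63 at (7, 0).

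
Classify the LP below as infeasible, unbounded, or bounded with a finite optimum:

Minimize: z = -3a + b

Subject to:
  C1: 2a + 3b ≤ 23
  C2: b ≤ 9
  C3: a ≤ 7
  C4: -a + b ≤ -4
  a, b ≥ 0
The point (7, 0) satisfies every constraint, so the LP is feasible; the constraints give a ≤ 7 and b ≤ 9, which with a, b ≥ 0 keep the feasible region inside a bounded box. A feasible, bounded LP attains a finite optimum at a vertex.

Evaluating z = -3a + b at each vertex:
  (4, 0): z = -12
  (7, 0): z = -21
  (7, 3): z = -18

The LP has an optimal solution: (7, 0) with z = -21.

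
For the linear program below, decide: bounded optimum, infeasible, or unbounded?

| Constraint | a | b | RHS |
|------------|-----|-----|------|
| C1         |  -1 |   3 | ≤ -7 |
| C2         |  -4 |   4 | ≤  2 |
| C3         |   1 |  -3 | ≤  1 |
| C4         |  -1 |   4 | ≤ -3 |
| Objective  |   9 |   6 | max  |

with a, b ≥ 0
C3 requires a - 3b ≤ 1, while C1 (-a + 3b ≤ -7) is equivalent to a - 3b ≥ 7. Together they would need 7 ≤ a - 3b ≤ 1, which is impossible since 7 > 1. No point satisfies all constraints.

The feasible region is empty; the LP is infeasible.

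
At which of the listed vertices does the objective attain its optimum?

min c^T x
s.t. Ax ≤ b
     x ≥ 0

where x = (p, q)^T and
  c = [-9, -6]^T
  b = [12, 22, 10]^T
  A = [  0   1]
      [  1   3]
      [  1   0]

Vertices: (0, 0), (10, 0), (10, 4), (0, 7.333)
Evaluating z = -9p - 6q at each vertex:
  (0, 0): z = 0
  (10, 0): z = -90
  (10, 4): z = -114
  (0, 7.333): z = -44

The smallest value is z = -114, attained at (10, 4).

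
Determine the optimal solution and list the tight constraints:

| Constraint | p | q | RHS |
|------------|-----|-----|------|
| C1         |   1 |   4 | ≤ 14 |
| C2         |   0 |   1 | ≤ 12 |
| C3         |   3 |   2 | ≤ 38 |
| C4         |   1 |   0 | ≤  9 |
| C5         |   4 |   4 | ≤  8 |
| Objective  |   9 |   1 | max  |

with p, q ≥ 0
Optimal: p = 2, q = 0
Binding: C5, q ≥ 0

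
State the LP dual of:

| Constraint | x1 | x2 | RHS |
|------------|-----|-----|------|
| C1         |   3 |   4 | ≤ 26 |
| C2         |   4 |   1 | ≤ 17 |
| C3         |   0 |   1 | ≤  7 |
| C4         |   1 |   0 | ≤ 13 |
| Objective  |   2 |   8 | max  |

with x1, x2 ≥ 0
Minimize: z = 26y1 + 17y2 + 7y3 + 13y4

Subject to:
  C1: -3y1 - 4y2 - y4 ≤ -2
  C2: -4y1 - y2 - y3 ≤ -8
  y1, y2, y3, y4 ≥ 0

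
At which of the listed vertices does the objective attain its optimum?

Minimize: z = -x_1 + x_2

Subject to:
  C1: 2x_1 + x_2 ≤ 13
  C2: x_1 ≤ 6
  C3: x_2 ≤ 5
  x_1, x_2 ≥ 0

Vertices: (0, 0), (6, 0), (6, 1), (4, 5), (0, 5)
Evaluating z = -x_1 + x_2 at each vertex:
  (0, 0): z = 0
  (6, 0): z = -6
  (6, 1): z = -5
  (4, 5): z = 1
  (0, 5): z = 5

The smallest value is z = -6, attained at (6, 0).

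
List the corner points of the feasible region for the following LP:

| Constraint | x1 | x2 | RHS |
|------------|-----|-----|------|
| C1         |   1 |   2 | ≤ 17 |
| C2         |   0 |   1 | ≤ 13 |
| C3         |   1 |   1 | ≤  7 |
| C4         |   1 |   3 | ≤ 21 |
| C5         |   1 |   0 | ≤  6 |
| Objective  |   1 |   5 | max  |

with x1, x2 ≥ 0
Each vertex is the intersection of two constraint boundaries that also satisfies all remaining constraints:
  x1 = 0 and x2 = 0 → (0, 0)
  x1 = 6 and x2 = 0 → (6, 0)
  x1 + x2 = 7 and x1 = 6 → (6, 1)
  x1 + x2 = 7 and x1 + 3x2 = 21 → (0, 7)

Vertices: (0, 0), (6, 0), (6, 1), (0, 7)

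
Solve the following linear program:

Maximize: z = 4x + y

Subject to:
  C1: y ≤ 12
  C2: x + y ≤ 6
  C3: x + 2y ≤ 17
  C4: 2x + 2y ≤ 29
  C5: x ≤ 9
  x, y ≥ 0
Each vertex is the intersection of two constraint boundaries that also satisfies all remaining constraints:
  x = 0 and y = 0 → (0, 0)
  x + y = 6 and y = 0 → (6, 0)
  x + y = 6 and x = 0 → (0, 6)

Evaluating z = 4x + y at each vertex:
  (0, 0): z = 0
  (6, 0): z = 24
  (0, 6): z = 6

The maximum is at (6, 0) with z = 24.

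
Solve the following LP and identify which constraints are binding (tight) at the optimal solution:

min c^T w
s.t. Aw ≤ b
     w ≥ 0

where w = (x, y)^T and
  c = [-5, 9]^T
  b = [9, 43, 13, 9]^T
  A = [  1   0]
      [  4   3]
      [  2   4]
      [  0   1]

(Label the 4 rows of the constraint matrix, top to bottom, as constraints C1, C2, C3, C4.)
Optimal: x = 6.5, y = 0
Slack at optimum:
  C1: slack = 2.5
  C2: slack = 17
  C3: slack = 0 (binding)
  C4: slack = 9
  x ≥ 0: x = 6.5
  y ≥ 0: y = 0 (binding)
Binding constraints: C3, y ≥ 0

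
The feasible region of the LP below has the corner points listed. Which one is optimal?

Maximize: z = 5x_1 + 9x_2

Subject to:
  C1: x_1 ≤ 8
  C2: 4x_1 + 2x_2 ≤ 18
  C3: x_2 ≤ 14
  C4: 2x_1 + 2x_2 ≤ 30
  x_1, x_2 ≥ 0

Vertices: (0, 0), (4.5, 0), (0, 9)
(0, 9) with z = 81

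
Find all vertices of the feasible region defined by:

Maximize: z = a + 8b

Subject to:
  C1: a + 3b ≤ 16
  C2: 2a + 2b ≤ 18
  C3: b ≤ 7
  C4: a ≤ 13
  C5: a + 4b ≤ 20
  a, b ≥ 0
Each vertex is the intersection of two constraint boundaries that also satisfies all remaining constraints:
  a = 0 and b = 0 → (0, 0)
  2a + 2b = 18 and b = 0 → (9, 0)
  a + 3b = 16 and 2a + 2b = 18 → (5.5, 3.5)
  a + 3b = 16 and a + 4b = 20 → (4, 4)
  a + 4b = 20 and a = 0 → (0, 5)

Vertices: (0, 0), (9, 0), (5.5, 3.5), (4, 4), (0, 5)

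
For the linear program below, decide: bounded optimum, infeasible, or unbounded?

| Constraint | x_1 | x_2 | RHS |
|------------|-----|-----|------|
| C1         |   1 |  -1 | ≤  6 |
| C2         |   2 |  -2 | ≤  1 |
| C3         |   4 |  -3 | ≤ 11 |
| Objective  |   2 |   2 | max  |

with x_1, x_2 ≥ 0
Feasible point: (0, 0) satisfies every constraint, so the LP is feasible.
Direction d = (0, 1): for each constraint row a, a·d ≤ 0 —
  (1)(0) + (-1)(1) = -1 ≤ 0
  (2)(0) + (-2)(1) = -2 ≤ 0
  (4)(0) + (-3)(1) = -3 ≤ 0
and d ≥ 0, so (0, 0) + t·d stays feasible for every t ≥ 0. Along this ray z = 2x_1 + 2x_2 changes by 2 per unit t, so z → +∞.

Unbounded: there is a feasible ray along which z → +∞.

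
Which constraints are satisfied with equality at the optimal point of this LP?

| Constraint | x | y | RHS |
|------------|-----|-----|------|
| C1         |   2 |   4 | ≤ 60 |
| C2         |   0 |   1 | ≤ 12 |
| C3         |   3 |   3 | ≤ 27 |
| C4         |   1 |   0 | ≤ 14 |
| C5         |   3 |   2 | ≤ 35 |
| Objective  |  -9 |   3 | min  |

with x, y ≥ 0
Optimal: x = 9, y = 0
Binding: C3, y ≥ 0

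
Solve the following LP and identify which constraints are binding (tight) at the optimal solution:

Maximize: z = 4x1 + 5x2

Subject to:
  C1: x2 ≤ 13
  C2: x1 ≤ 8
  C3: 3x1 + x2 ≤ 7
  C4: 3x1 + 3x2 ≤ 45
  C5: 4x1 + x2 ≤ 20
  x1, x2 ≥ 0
Optimal: x1 = 0, x2 = 7
Slack at optimum:
  C1: slack = 6
  C2: slack = 8
  C3: slack = 0 (binding)
  C4: slack = 24
  C5: slack = 13
  x1 ≥ 0: x1 = 0 (binding)
  x2 ≥ 0: x2 = 7
Binding constraints: C3, x1 ≥ 0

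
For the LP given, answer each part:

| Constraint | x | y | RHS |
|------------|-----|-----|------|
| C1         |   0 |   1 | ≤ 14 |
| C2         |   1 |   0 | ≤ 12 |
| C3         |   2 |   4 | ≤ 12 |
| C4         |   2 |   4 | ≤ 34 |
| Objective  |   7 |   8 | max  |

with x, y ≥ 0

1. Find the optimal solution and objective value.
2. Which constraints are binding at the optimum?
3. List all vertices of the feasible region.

1. x = 6, y = 0, z = 42
2. C3, y ≥ 0
3. (0, 0), (6, 0), (0, 3)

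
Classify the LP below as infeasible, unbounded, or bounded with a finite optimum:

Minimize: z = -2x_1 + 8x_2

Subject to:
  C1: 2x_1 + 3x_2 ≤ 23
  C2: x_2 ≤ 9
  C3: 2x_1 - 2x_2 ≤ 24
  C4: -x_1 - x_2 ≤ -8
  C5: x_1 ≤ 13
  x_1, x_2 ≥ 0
The point (11.5, 0) satisfies every constraint, so the LP is feasible; the constraints give x_1 ≤ 13 and x_2 ≤ 9, which with x_1, x_2 ≥ 0 keep the feasible region inside a bounded box. A feasible, bounded LP attains a finite optimum at a vertex.

Evaluating z = -2x_1 + 8x_2 at each vertex:
  (8, 0): z = -16
  (11.5, 0): z = -23
  (1, 7): z = 54

Bounded optimum: z* = -23 at (11.5, 0).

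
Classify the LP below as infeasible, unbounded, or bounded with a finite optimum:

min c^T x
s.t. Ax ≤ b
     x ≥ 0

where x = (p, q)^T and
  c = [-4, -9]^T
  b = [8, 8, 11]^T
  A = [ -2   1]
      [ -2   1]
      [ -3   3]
Feasible point: (0, 0) satisfies every constraint, so the LP is feasible.
Direction d = (1, 0): for each constraint row a, a·d ≤ 0 —
  (-2)(1) + (1)(0) = -2 ≤ 0
  (-2)(1) + (1)(0) = -2 ≤ 0
  (-3)(1) + (3)(0) = -3 ≤ 0
and d ≥ 0, so (0, 0) + t·d stays feasible for every t ≥ 0. Along this ray z = -4p - 9q changes by -4 per unit t, so z → −∞.

Unbounded — the objective can decrease without bound over the feasible region.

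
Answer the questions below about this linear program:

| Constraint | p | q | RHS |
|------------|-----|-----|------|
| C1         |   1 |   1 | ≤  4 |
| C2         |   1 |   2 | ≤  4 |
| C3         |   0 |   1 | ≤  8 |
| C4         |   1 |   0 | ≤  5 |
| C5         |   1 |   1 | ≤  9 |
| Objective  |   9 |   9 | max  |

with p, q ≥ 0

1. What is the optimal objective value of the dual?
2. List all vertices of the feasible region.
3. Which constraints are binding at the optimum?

1. 36 (by strong duality, equal to the primal optimum)
2. (0, 0), (4, 0), (0, 2)
3. C1, C2, q ≥ 0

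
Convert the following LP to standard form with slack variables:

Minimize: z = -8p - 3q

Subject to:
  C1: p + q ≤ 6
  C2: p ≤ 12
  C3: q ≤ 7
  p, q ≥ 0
min z = -8p - 3q

s.t.
  p + q + s1 = 6
  p + s2 = 12
  q + s3 = 7
  p, q, s1, s2, s3 ≥ 0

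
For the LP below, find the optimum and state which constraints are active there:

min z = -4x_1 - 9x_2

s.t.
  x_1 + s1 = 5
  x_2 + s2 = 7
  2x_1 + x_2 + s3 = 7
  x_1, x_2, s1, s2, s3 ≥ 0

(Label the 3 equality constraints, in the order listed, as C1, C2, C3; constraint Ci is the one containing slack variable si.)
Optimal: x_1 = 0, x_2 = 7
Slack at optimum:
  C1: slack = 5
  C2: slack = 0 (binding)
  C3: slack = 0 (binding)
  x_1 ≥ 0: x_1 = 0 (binding)
  x_2 ≥ 0: x_2 = 7
Binding constraints: C2, C3, x_1 ≥ 0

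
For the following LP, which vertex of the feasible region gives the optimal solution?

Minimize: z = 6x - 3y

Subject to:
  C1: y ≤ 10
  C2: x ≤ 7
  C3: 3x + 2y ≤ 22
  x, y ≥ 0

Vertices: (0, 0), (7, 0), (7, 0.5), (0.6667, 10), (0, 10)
Evaluating z = 6x - 3y at each vertex:
  (0, 0): z = 0
  (7, 0): z = 42
  (7, 0.5): z = 40.5
  (0.6667, 10): z = -26
  (0, 10): z = -30

The smallest value is z = -30, attained at (0, 10).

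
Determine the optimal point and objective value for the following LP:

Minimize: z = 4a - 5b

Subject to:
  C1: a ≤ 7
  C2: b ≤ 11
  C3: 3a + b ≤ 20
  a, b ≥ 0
a = 0, b = 11, z = -55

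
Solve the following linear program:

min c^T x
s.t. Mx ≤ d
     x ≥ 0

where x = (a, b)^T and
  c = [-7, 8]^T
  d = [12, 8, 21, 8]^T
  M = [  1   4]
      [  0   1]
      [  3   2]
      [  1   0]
Each vertex is the intersection of two constraint boundaries that also satisfies all remaining constraints:
  a = 0 and b = 0 → (0, 0)
  3a + 2b = 21 and b = 0 → (7, 0)
  a + 4b = 12 and 3a + 2b = 21 → (6, 1.5)
  a + 4b = 12 and a = 0 → (0, 3)

Evaluating z = -7a + 8b at each vertex:
  (0, 0): z = 0
  (7, 0): z = -49
  (6, 1.5): z = -30
  (0, 3): z = 24

The minimum is at (7, 0) with z = -49.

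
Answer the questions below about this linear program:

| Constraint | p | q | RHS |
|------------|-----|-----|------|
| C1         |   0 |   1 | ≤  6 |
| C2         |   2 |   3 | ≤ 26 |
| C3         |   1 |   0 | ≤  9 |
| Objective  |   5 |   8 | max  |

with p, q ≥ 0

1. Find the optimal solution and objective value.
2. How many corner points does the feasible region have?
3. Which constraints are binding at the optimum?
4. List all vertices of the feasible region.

1. p = 4, q = 6, z = 68
2. 5
3. C1, C2
4. (0, 0), (9, 0), (9, 2.667), (4, 6), (0, 6)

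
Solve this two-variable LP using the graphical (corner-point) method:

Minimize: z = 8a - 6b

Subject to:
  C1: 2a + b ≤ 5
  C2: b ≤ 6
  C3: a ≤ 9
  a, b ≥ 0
Each vertex is the intersection of two constraint boundaries that also satisfies all remaining constraints:
  a = 0 and b = 0 → (0, 0)
  2a + b = 5 and b = 0 → (2.5, 0)
  2a + b = 5 and a = 0 → (0, 5)

Evaluating z = 8a - 6b at each vertex:
  (0, 0): z = 0
  (2.5, 0): z = 20
  (0, 5): z = -30

The minimum is at (0, 5) with z = -30.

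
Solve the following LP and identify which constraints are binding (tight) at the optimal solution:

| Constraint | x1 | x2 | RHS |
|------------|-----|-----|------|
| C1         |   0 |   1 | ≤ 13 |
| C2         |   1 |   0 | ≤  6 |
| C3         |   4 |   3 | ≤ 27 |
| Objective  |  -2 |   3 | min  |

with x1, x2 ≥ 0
Optimal: x1 = 6, x2 = 0
Slack at optimum:
  C1: slack = 13
  C2: slack = 0 (binding)
  C3: slack = 3
  x1 ≥ 0: x1 = 6
  x2 ≥ 0: x2 = 0 (binding)
Binding constraints: C2, x2 ≥ 0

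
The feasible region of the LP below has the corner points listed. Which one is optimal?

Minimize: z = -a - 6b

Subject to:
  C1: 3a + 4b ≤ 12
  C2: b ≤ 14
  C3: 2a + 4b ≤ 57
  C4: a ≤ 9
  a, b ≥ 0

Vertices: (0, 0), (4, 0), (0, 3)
Evaluating z = -a - 6b at each vertex:
  (0, 0): z = 0
  (4, 0): z = -4
  (0, 3): z = -18

The smallest value is z = -18, attained at (0, 3).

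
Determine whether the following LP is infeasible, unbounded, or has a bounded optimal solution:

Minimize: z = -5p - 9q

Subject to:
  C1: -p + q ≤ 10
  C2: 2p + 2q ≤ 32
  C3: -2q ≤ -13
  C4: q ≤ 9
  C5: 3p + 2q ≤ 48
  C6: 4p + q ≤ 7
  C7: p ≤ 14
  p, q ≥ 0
The point (0, 7) satisfies every constraint, so the LP is feasible; the constraints give p ≤ 14 and q ≤ 9, which with p, q ≥ 0 keep the feasible region inside a bounded box. A feasible, bounded LP attains a finite optimum at a vertex.

Evaluating z = -5p - 9q at each vertex:
  (0, 6.5): z = -58.5
  (0.125, 6.5): z = -59.12
  (0, 7): z = -63

Bounded optimum: z* = -63 at (0, 7).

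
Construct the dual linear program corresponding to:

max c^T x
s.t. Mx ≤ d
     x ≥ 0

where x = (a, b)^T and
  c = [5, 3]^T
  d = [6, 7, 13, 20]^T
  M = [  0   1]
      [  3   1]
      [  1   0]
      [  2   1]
Minimize: z = 6y1 + 7y2 + 13y3 + 20y4

Subject to:
  C1: -3y2 - y3 - 2y4 ≤ -5
  C2: -y1 - y2 - y4 ≤ -3
  y1, y2, y3, y4 ≥ 0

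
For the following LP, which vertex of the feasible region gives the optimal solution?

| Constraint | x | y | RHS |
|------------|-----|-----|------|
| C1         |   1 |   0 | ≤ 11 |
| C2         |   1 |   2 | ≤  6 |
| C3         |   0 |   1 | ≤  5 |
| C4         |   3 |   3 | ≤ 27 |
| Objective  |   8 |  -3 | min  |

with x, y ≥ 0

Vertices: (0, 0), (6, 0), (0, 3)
Evaluating z = 8x - 3y at each vertex:
  (0, 0): z = 0
  (6, 0): z = 48
  (0, 3): z = -9

The smallest value is z = -9, attained at (0, 3).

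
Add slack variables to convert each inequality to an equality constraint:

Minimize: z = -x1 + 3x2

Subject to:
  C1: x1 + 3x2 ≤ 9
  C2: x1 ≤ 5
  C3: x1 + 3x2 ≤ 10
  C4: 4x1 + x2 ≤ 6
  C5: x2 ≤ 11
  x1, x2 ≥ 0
min z = -x1 + 3x2

s.t.
  x1 + 3x2 + s1 = 9
  x1 + s2 = 5
  x1 + 3x2 + s3 = 10
  4x1 + x2 + s4 = 6
  x2 + s5 = 11
  x1, x2, s1, s2, s3, s4, s5 ≥ 0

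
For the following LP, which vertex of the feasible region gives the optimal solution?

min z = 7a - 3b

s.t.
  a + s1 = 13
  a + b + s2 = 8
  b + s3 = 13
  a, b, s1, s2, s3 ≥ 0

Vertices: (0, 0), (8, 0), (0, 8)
Evaluating z = 7a - 3b at each vertex:
  (0, 0): z = 0
  (8, 0): z = 56
  (0, 8): z = -24

The smallest value is z = -24, attained at (0, 8).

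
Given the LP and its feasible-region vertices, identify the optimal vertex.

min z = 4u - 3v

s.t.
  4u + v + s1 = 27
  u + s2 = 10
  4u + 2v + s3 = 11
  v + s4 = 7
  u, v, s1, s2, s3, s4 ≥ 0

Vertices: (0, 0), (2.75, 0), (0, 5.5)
Evaluating z = 4u - 3v at each vertex:
  (0, 0): z = 0
  (2.75, 0): z = 11
  (0, 5.5): z = -16.5

The smallest value is z = -16.5, attained at (0, 5.5).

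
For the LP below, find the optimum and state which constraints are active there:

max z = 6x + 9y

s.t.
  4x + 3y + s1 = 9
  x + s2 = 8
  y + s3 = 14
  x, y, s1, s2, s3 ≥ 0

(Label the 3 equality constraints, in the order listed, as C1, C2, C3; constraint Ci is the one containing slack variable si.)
Optimal: x = 0, y = 3
Binding: C1, x ≥ 0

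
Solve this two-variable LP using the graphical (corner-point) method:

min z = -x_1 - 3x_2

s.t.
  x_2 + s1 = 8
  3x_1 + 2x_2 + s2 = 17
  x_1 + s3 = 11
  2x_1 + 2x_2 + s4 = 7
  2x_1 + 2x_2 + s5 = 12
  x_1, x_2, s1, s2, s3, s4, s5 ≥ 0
x_1 = 0, x_2 = 3.5, z = -10.5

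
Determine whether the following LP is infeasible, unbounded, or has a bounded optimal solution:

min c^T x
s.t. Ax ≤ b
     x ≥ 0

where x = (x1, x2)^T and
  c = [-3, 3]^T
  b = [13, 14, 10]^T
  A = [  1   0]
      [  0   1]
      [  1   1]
The point (10, 0) satisfies every constraint, so the LP is feasible; the constraints give x1 ≤ 13 and x2 ≤ 14, which with x1, x2 ≥ 0 keep the feasible region inside a bounded box. A feasible, bounded LP attains a finite optimum at a vertex.

Evaluating z = -3x1 + 3x2 at each vertex:
  (0, 0): z = 0
  (10, 0): z = -30
  (0, 10): z = 30

Bounded optimum: z* = -30 at (10, 0).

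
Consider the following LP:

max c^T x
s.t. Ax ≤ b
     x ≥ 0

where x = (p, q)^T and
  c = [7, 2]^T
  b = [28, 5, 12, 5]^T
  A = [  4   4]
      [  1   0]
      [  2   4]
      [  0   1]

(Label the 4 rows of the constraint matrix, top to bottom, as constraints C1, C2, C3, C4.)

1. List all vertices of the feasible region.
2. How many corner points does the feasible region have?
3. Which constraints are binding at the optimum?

1. (0, 0), (5, 0), (5, 0.5), (0, 3)
2. 4
3. C2, C3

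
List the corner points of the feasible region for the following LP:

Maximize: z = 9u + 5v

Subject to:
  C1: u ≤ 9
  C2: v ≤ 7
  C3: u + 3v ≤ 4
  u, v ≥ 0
Each vertex is the intersection of two constraint boundaries that also satisfies all remaining constraints:
  u = 0 and v = 0 → (0, 0)
  u + 3v = 4 and v = 0 → (4, 0)
  u + 3v = 4 and u = 0 → (0, 1.333)

Vertices: (0, 0), (4, 0), (0, 1.333)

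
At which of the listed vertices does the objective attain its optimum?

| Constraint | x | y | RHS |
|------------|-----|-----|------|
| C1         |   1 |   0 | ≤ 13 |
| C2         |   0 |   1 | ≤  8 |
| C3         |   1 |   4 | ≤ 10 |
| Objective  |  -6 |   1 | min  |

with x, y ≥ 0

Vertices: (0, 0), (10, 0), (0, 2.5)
Evaluating z = -6x + y at each vertex:
  (0, 0): z = 0
  (10, 0): z = -60
  (0, 2.5): z = 2.5

The smallest value is z = -60, attained at (10, 0).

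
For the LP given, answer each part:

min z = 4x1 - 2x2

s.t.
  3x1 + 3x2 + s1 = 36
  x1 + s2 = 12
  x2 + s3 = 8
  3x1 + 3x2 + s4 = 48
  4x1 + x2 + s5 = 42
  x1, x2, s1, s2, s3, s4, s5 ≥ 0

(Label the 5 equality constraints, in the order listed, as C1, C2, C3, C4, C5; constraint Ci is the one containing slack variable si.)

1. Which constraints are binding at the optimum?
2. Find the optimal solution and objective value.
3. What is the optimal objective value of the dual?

1. C3, x1 ≥ 0
2. x1 = 0, x2 = 8, z = -16
3. -16 (by strong duality, equal to the primal optimum)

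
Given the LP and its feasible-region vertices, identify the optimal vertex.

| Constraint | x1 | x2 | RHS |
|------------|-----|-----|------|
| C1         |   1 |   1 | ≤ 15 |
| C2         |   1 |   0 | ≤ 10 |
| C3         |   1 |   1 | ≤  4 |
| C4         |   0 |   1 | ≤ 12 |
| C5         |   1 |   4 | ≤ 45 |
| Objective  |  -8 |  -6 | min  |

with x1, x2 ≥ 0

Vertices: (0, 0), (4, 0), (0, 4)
Evaluating z = -8x1 - 6x2 at each vertex:
  (0, 0): z = 0
  (4, 0): z = -32
  (0, 4): z = -24

The smallest value is z = -32, attained at (4, 0).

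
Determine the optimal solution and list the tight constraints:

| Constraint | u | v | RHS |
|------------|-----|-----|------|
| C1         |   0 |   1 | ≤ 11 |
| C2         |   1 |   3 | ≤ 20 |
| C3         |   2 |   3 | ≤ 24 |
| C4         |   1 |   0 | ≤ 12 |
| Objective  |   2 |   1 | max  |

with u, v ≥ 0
Optimal: u = 12, v = 0
Binding: C3, C4, v ≥ 0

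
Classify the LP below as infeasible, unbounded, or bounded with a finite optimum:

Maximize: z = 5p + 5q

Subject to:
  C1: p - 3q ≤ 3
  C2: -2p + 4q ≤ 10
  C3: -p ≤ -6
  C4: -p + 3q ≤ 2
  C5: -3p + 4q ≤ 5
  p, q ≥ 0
Feasible point: (6, 1) satisfies every constraint, so the LP is feasible.
Direction d = (3, 1): for each constraint row a, a·d ≤ 0 —
  (1)(3) + (-3)(1) = 0 ≤ 0
  (-2)(3) + (4)(1) = -2 ≤ 0
  (-1)(3) + (0)(1) = -3 ≤ 0
  (-1)(3) + (3)(1) = 0 ≤ 0
  (-3)(3) + (4)(1) = -5 ≤ 0
and d ≥ 0, so (6, 1) + t·d stays feasible for every t ≥ 0. Along this ray z = 5p + 5q changes by 20 per unit t, so z → +∞.

Unbounded: there is a feasible ray along which z → +∞.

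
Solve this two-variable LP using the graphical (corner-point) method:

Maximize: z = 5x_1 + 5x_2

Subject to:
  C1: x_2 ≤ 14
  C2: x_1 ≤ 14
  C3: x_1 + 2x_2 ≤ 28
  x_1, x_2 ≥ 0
Each vertex is the intersection of two constraint boundaries that also satisfies all remaining constraints:
  x_1 = 0 and x_2 = 0 → (0, 0)
  x_1 = 14 and x_2 = 0 → (14, 0)
  x_1 = 14 and x_1 + 2x_2 = 28 → (14, 7)
  x_2 = 14 and x_1 + 2x_2 = 28 → (0, 14)

Evaluating z = 5x_1 + 5x_2 at each vertex:
  (0, 0): z = 0
  (14, 0): z = 70
  (14, 7): z = 105
  (0, 14): z = 70

The maximum is at (14, 7) with z = 105.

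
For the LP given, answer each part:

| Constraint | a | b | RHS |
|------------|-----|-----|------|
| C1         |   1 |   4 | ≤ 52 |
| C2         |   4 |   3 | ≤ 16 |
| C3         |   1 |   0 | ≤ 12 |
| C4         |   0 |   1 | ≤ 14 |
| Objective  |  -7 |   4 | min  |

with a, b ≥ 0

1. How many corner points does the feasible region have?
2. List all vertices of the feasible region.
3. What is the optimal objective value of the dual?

1. 3
2. (0, 0), (4, 0), (0, 5.333)
3. -28 (by strong duality, equal to the primal optimum)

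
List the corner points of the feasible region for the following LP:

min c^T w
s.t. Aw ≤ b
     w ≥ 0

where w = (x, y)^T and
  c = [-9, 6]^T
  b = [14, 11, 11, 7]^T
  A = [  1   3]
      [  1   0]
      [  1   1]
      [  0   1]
Each vertex is the intersection of two constraint boundaries that also satisfies all remaining constraints:
  x = 0 and y = 0 → (0, 0)
  x = 11 and x + y = 11 → (11, 0)
  x + 3y = 14 and x + y = 11 → (9.5, 1.5)
  x + 3y = 14 and x = 0 → (0, 4.667)

Vertices: (0, 0), (11, 0), (9.5, 1.5), (0, 4.667)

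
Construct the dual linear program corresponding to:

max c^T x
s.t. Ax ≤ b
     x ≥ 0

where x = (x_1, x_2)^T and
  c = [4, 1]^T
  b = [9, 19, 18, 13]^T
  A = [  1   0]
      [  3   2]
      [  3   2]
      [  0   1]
Minimize: z = 9y1 + 19y2 + 18y3 + 13y4

Subject to:
  C1: -y1 - 3y2 - 3y3 ≤ -4
  C2: -2y2 - 2y3 - y4 ≤ -1
  y1, y2, y3, y4 ≥ 0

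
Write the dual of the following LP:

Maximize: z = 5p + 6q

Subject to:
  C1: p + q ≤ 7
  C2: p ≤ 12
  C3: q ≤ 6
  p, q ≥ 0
Minimize: z = 7y1 + 12y2 + 6y3

Subject to:
  C1: -y1 - y2 ≤ -5
  C2: -y1 - y3 ≤ -6
  y1, y2, y3 ≥ 0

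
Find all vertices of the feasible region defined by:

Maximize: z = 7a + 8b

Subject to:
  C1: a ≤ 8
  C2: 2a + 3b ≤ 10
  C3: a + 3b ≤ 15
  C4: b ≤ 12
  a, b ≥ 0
Each vertex is the intersection of two constraint boundaries that also satisfies all remaining constraints:
  a = 0 and b = 0 → (0, 0)
  2a + 3b = 10 and b = 0 → (5, 0)
  2a + 3b = 10 and a = 0 → (0, 3.333)

Vertices: (0, 0), (5, 0), (0, 3.333)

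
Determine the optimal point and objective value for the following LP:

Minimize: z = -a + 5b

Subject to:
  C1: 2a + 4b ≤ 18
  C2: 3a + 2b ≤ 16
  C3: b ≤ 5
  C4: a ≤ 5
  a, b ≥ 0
a = 5, b = 0, z = -5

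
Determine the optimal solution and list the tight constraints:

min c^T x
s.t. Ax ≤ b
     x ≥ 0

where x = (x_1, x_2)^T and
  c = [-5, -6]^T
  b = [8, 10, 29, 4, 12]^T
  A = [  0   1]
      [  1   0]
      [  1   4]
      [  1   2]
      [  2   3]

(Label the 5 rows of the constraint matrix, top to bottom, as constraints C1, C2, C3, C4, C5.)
Optimal: x_1 = 4, x_2 = 0
Binding: C4, x_2 ≥ 0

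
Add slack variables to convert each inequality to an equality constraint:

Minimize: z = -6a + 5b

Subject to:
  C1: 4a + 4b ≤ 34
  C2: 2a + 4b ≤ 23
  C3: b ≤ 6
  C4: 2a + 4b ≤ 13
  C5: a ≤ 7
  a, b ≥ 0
min z = -6a + 5b

s.t.
  4a + 4b + s1 = 34
  2a + 4b + s2 = 23
  b + s3 = 6
  2a + 4b + s4 = 13
  a + s5 = 7
  a, b, s1, s2, s3, s4, s5 ≥ 0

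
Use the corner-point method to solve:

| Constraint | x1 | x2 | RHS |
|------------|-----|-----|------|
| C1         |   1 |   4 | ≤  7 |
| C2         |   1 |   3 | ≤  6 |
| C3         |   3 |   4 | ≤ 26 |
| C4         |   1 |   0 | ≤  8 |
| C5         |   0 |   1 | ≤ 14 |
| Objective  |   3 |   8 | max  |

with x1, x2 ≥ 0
Each vertex is the intersection of two constraint boundaries that also satisfies all remaining constraints:
  x1 = 0 and x2 = 0 → (0, 0)
  x1 + 3x2 = 6 and x2 = 0 → (6, 0)
  x1 + 4x2 = 7 and x1 + 3x2 = 6 → (3, 1)
  x1 + 4x2 = 7 and x1 = 0 → (0, 1.75)

Evaluating z = 3x1 + 8x2 at each vertex:
  (0, 0): z = 0
  (6, 0): z = 18
  (3, 1): z = 17
  (0, 1.75): z = 14

The maximum is at (6, 0) with z = 18.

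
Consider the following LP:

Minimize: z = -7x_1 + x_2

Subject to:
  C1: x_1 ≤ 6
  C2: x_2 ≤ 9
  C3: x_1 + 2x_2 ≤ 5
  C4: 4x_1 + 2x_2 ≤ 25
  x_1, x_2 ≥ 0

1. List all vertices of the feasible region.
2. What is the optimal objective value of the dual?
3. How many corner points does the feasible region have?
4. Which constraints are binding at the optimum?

1. (0, 0), (5, 0), (0, 2.5)
2. -35 (by strong duality, equal to the primal optimum)
3. 3
4. C3, x_2 ≥ 0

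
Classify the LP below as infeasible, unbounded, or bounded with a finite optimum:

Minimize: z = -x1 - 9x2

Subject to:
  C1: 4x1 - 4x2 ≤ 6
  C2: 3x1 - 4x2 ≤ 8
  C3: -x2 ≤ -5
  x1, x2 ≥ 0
Feasible point: (0, 5) satisfies every constraint, so the LP is feasible.
Direction d = (0, 1): for each constraint row a, a·d ≤ 0 —
  (4)(0) + (-4)(1) = -4 ≤ 0
  (3)(0) + (-4)(1) = -4 ≤ 0
  (0)(0) + (-1)(1) = -1 ≤ 0
and d ≥ 0, so (0, 5) + t·d stays feasible for every t ≥ 0. Along this ray z = -x1 - 9x2 changes by -9 per unit t, so z → −∞.

The LP is unbounded; z can be made arbitrarily small.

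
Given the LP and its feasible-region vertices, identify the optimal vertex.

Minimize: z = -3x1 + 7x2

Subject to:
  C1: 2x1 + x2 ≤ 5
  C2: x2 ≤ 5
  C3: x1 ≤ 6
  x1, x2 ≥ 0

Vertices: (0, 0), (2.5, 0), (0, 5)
Evaluating z = -3x1 + 7x2 at each vertex:
  (0, 0): z = 0
  (2.5, 0): z = -7.5
  (0, 5): z = 35

The smallest value is z = -7.5, attained at (2.5, 0).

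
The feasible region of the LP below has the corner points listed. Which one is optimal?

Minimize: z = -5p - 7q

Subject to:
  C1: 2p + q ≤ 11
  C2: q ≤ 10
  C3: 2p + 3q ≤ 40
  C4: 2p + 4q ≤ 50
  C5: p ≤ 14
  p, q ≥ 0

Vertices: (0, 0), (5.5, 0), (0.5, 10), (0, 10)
Evaluating z = -5p - 7q at each vertex:
  (0, 0): z = 0
  (5.5, 0): z = -27.5
  (0.5, 10): z = -72.5
  (0, 10): z = -70

The smallest value is z = -72.5, attained at (0.5, 10).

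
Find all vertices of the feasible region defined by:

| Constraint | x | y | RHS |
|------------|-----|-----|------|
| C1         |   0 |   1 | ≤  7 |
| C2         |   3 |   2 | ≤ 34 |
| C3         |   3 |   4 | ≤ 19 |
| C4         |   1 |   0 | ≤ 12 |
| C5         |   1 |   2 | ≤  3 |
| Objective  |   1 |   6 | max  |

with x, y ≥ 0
Each vertex is the intersection of two constraint boundaries that also satisfies all remaining constraints:
  x = 0 and y = 0 → (0, 0)
  x + 2y = 3 and y = 0 → (3, 0)
  x + 2y = 3 and x = 0 → (0, 1.5)

Vertices: (0, 0), (3, 0), (0, 1.5)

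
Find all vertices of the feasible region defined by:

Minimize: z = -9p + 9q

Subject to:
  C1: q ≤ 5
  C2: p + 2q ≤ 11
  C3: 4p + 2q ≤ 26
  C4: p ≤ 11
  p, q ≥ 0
Each vertex is the intersection of two constraint boundaries that also satisfies all remaining constraints:
  p = 0 and q = 0 → (0, 0)
  4p + 2q = 26 and q = 0 → (6.5, 0)
  p + 2q = 11 and 4p + 2q = 26 → (5, 3)
  q = 5 and p + 2q = 11 → (1, 5)
  q = 5 and p = 0 → (0, 5)

Vertices: (0, 0), (6.5, 0), (5, 3), (1, 5), (0, 5)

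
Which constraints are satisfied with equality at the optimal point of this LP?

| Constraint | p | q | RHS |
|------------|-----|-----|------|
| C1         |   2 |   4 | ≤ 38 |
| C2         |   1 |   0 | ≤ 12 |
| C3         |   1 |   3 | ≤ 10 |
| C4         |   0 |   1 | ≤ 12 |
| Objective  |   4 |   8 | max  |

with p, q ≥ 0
Optimal: p = 10, q = 0
Slack at optimum:
  C1: slack = 18
  C2: slack = 2
  C3: slack = 0 (binding)
  C4: slack = 12
  p ≥ 0: p = 10
  q ≥ 0: q = 0 (binding)
Binding constraints: C3, q ≥ 0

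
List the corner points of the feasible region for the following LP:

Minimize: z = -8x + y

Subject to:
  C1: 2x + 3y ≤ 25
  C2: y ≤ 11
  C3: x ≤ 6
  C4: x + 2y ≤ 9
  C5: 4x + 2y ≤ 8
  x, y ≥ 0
Each vertex is the intersection of two constraint boundaries that also satisfies all remaining constraints:
  x = 0 and y = 0 → (0, 0)
  4x + 2y = 8 and y = 0 → (2, 0)
  4x + 2y = 8 and x = 0 → (0, 4)

Vertices: (0, 0), (2, 0), (0, 4)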